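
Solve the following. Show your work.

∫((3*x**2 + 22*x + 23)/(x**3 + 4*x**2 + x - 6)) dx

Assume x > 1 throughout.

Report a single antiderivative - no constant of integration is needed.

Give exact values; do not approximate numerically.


Step 1. Decompose ∫((3*x**2 + 22*x + 23)/(x**3 + 4*x**2 + x - 6)) dx by partial fractions, (3*x**2 + 22*x + 23)/(x**3 + 4*x**2 + x - 6) = -4/(x + 3) + 3/(x + 2) + 4/(x - 1): now ∫(4/(x - 1)) dx + ∫(3/(x + 2)) dx + ∫(-4/(x + 3)) dx.
Step 2. Evaluate the standard form [assuming x > -2]: now 3*log(x + 2) + ∫(4/(x - 1)) dx + ∫(-4/(x + 3)) dx.
Step 3. Evaluate the standard form [assuming x > 1]: now 4*log(x - 1) + 3*log(x + 2) + ∫(-4/(x + 3)) dx.
Step 4. Evaluate the standard form [assuming x > -3]: now 4*log(x - 1) + 3*log(x + 2) - 4*log(x + 3).
Answer: 4*log(x - 1) + 3*log(x + 2) - 4*log(x + 3).


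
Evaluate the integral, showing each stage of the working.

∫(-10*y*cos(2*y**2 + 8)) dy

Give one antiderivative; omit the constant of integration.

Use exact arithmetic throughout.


Step 1. Substitute u = y**2 + 4, turning ∫(-10*y*cos(2*y**2 + 8)) dy into ∫(-5*cos(2*u)) du: now ∫(-5*cos(2*u)) du.
Step 2. Evaluate the standard form: now -5*sin(2*u)/2.
Step 3. Substitute back u = y**2 + 4: now -5*sin(2*y**2 + 8)/2.
Answer: -5*sin(2*y**2 + 8)/2.


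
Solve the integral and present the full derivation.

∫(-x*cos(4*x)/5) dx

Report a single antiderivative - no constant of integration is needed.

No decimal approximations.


Step 1. Integrate ∫(-x*cos(4*x)/5) dx by parts with u = x, dv = (-cos(4*x)/5) dx, so v = -sin(4*x)/20: now -x*sin(4*x)/20 + ∫(sin(4*x)/20) dx.
Step 2. Evaluate the standard form: now -x*sin(4*x)/20 - cos(4*x)/80.
Answer: -x*sin(4*x)/20 - cos(4*x)/80.


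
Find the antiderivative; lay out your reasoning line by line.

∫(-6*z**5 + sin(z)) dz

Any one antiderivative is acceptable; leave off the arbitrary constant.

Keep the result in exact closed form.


Step 1. Rewrite: now ∫(-6*z**5) dz + ∫(sin(z)) dz.
Step 2. Evaluate the standard form: now -z**6 + ∫(sin(z)) dz.
Step 3. Evaluate the standard form: now -z**6 - cos(z).
Answer: -z**6 - cos(z).


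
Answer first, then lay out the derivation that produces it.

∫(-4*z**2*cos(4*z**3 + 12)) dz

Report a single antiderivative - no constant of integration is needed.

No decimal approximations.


The answer is -sin(4*z**3 + 12)/3.
Step 1. Substitute u = z**3 + 3, turning ∫(-4*z**2*cos(4*z**3 + 12)) dz into ∫(-4*cos(4*u)/3) du: now ∫(-4*cos(4*u)/3) du.
Step 2. Evaluate the standard form: now -sin(4*u)/3.
Step 3. Substitute back u = z**3 + 3: now -sin(4*z**3 + 12)/3.
Answer: -sin(4*z**3 + 12)/3.


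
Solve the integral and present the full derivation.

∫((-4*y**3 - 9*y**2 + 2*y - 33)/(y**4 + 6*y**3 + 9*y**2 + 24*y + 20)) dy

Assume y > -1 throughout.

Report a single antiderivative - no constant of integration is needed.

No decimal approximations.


Step 1. Decompose ∫((-4*y**3 - 9*y**2 + 2*y - 33)/(y**4 + 6*y**3 + 9*y**2 + 24*y + 20)) dy by partial fractions, (-4*y**3 - 9*y**2 + 2*y - 33)/(y**4 + 6*y**3 + 9*y**2 + 24*y + 20) = 3/(y**2 + 4) - 2/(y + 5) - 2/(y + 1): now ∫(-2/(y + 1)) dy + ∫(-2/(y + 5)) dy + ∫(3/(y**2 + 4)) dy.
Step 2. Evaluate the standard form [assuming y > -5]: now -2*log(y + 5) + ∫(-2/(y + 1)) dy + ∫(3/(y**2 + 4)) dy.
Step 3. Evaluate the standard form [assuming y > -1]: now -2*log(y + 1) - 2*log(y + 5) + ∫(3/(y**2 + 4)) dy.
Step 4. Evaluate the standard form: now -2*log(y + 1) - 2*log(y + 5) + 3*atan(y/2)/2.
Answer: -2*log(y + 1) - 2*log(y + 5) + 3*atan(y/2)/2.


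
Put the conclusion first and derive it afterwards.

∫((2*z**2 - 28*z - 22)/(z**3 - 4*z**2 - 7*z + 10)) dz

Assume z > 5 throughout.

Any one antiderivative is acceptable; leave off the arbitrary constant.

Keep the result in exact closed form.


The answer is -4*log(z - 5) + 4*log(z - 1) + 2*log(z + 2).
Step 1. Decompose ∫((2*z**2 - 28*z - 22)/(z**3 - 4*z**2 - 7*z + 10)) dz by partial fractions, (2*z**2 - 28*z - 22)/(z**3 - 4*z**2 - 7*z + 10) = 2/(z + 2) + 4/(z - 1) - 4/(z - 5): now ∫(-4/(z - 5)) dz + ∫(4/(z - 1)) dz + ∫(2/(z + 2)) dz.
Step 2. Evaluate the standard form [assuming z > -2]: now 2*log(z + 2) + ∫(-4/(z - 5)) dz + ∫(4/(z - 1)) dz.
Step 3. Evaluate the standard form [assuming z > 5]: now -4*log(z - 5) + 2*log(z + 2) + ∫(4/(z - 1)) dz.
Step 4. Evaluate the standard form [assuming z > 1]: now -4*log(z - 5) + 4*log(z - 1) + 2*log(z + 2).
Answer: -4*log(z - 5) + 4*log(z - 1) + 2*log(z + 2).


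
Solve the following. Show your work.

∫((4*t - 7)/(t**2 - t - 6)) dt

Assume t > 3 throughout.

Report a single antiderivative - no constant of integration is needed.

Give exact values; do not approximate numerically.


Step 1. Decompose ∫((4*t - 7)/(t**2 - t - 6)) dt by partial fractions, (4*t - 7)/(t**2 - t - 6) = 3/(t + 2) + 1/(t - 3): now ∫(1/(t - 3)) dt + ∫(3/(t + 2)) dt.
Step 2. Evaluate the standard form [assuming t > -2]: now 3*log(t + 2) + ∫(1/(t - 3)) dt.
Step 3. Evaluate the standard form [assuming t > 3]: now log(t - 3) + 3*log(t + 2).
Answer: log(t - 3) + 3*log(t + 2).


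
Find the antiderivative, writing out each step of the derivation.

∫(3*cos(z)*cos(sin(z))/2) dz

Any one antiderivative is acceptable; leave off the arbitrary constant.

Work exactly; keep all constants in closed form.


Step 1. Substitute u = sin(z), turning ∫(3*cos(z)*cos(sin(z))/2) dz into ∫(3*cos(u)/2) du: now ∫(3*cos(u)/2) du.
Step 2. Evaluate the standard form: now 3*sin(u)/2.
Step 3. Substitute back u = sin(z): now 3*sin(sin(z))/2.
Answer: 3*sin(sin(z))/2.


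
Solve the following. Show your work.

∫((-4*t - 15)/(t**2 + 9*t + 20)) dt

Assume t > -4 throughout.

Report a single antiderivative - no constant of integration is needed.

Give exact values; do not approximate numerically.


Step 1. Decompose ∫((-4*t - 15)/(t**2 + 9*t + 20)) dt by partial fractions, (-4*t - 15)/(t**2 + 9*t + 20) = -5/(t + 5) + 1/(t + 4): now ∫(1/(t + 4)) dt + ∫(-5/(t + 5)) dt.
Step 2. Evaluate the standard form [assuming t > -4]: now log(t + 4) + ∫(-5/(t + 5)) dt.
Step 3. Evaluate the standard form [assuming t > -5]: now log(t + 4) - 5*log(t + 5).
Answer: log(t + 4) - 5*log(t + 5).


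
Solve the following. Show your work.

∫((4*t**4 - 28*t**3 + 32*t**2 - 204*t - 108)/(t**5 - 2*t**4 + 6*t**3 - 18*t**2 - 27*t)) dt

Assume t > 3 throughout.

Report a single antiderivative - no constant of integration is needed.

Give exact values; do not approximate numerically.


Step 1. Decompose ∫((4*t**4 - 28*t**3 + 32*t**2 - 204*t - 108)/(t**5 - 2*t**4 + 6*t**3 - 18*t**2 - 27*t)) dt by partial fractions, (4*t**4 - 28*t**3 + 32*t**2 - 204*t - 108)/(t**5 - 2*t**4 + 6*t**3 - 18*t**2 - 27*t) = -4/(t**2 + 9) + 4/(t + 1) - 4/(t - 3) + 4/t: now ∫(4/t) dt + ∫(-4/(t - 3)) dt + ∫(4/(t + 1)) dt + ∫(-4/(t**2 + 9)) dt.
Step 2. Evaluate the standard form [assuming t > 0]: now 4*log(t) + ∫(-4/(t - 3)) dt + ∫(4/(t + 1)) dt + ∫(-4/(t**2 + 9)) dt.
Step 3. Evaluate the standard form [assuming t > -1]: now 4*log(t) + 4*log(t + 1) + ∫(-4/(t - 3)) dt + ∫(-4/(t**2 + 9)) dt.
Step 4. Evaluate the standard form [assuming t > 3]: now 4*log(t) - 4*log(t - 3) + 4*log(t + 1) + ∫(-4/(t**2 + 9)) dt.
Step 5. Evaluate the standard form: now 4*log(t) - 4*log(t - 3) + 4*log(t + 1) - 4*atan(t/3)/3.
Answer: 4*log(t) - 4*log(t - 3) + 4*log(t + 1) - 4*atan(t/3)/3.


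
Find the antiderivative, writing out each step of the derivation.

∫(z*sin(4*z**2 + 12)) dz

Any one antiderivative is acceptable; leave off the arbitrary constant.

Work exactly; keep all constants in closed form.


Step 1. Substitute u = z**2 + 3, turning ∫(z*sin(4*z**2 + 12)) dz into ∫(sin(4*u)/2) du: now ∫(sin(4*u)/2) du.
Step 2. Evaluate the standard form: now -cos(4*u)/8.
Step 3. Substitute back u = z**2 + 3: now -cos(4*z**2 + 12)/8.
Answer: -cos(4*z**2 + 12)/8.


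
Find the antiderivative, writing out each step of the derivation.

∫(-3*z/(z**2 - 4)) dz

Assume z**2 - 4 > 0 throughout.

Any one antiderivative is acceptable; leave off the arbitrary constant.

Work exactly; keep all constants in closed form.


Step 1. Substitute u = z**2 - 4, turning ∫(-3*z/(z**2 - 4)) dz into ∫(-3/(2*u)) du: now ∫(-3/(2*u)) du.
Step 2. Evaluate the standard form [assuming u > 0]: now -3*log(u)/2.
Step 3. Substitute back u = z**2 - 4: now -3*log(z**2 - 4)/2.
Answer: -3*log(z**2 - 4)/2.


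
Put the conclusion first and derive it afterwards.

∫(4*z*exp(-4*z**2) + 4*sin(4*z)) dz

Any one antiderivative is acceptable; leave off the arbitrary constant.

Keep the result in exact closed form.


The answer is -cos(4*z) - exp(-4*z**2)/2.
Step 1. Rewrite: now ∫(4*z*exp(-4*z**2)) dz + ∫(4*sin(4*z)) dz.
Step 2. Evaluate the standard form: now -cos(4*z) + ∫(4*z*exp(-4*z**2)) dz.
Step 3. Substitute u = z**2, turning ∫(4*z*exp(-4*z**2)) dz into ∫(2*exp(-4*u)) du: now -cos(4*z) + ∫(2*exp(-4*u)) du.
Step 4. Evaluate the standard form: now -cos(4*z) - exp(-4*u)/2.
Step 5. Substitute back u = z**2: now -cos(4*z) - exp(-4*z**2)/2.
Answer: -cos(4*z) - exp(-4*z**2)/2.


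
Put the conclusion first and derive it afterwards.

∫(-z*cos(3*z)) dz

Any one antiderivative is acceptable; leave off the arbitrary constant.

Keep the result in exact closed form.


The answer is -z*sin(3*z)/3 - cos(3*z)/9.
Step 1. Integrate ∫(-z*cos(3*z)) dz by parts with u = z, dv = (-cos(3*z)) dz, so v = -sin(3*z)/3: now -z*sin(3*z)/3 + ∫(sin(3*z)/3) dz.
Step 2. Evaluate the standard form: now -z*sin(3*z)/3 - cos(3*z)/9.
Answer: -z*sin(3*z)/3 - cos(3*z)/9.


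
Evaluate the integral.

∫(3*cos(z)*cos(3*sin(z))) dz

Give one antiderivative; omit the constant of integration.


Answer: sin(3*sin(z)).


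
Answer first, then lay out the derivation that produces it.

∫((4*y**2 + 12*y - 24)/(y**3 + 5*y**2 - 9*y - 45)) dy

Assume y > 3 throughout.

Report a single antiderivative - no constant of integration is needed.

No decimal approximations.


The answer is log(y - 3) + 2*log(y + 3) + log(y + 5).
Step 1. Decompose ∫((4*y**2 + 12*y - 24)/(y**3 + 5*y**2 - 9*y - 45)) dy by partial fractions, (4*y**2 + 12*y - 24)/(y**3 + 5*y**2 - 9*y - 45) = 1/(y + 5) + 2/(y + 3) + 1/(y - 3): now ∫(1/(y - 3)) dy + ∫(2/(y + 3)) dy + ∫(1/(y + 5)) dy.
Step 2. Evaluate the standard form [assuming y > -3]: now 2*log(y + 3) + ∫(1/(y - 3)) dy + ∫(1/(y + 5)) dy.
Step 3. Evaluate the standard form [assuming y > 3]: now log(y - 3) + 2*log(y + 3) + ∫(1/(y + 5)) dy.
Step 4. Evaluate the standard form [assuming y > -5]: now log(y - 3) + 2*log(y + 3) + log(y + 5).
Answer: log(y - 3) + 2*log(y + 3) + log(y + 5).


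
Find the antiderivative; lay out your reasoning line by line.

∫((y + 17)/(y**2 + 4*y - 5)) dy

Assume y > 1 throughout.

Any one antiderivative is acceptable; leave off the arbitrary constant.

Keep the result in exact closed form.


Step 1. Decompose ∫((y + 17)/(y**2 + 4*y - 5)) dy by partial fractions, (y + 17)/(y**2 + 4*y - 5) = -2/(y + 5) + 3/(y - 1): now ∫(3/(y - 1)) dy + ∫(-2/(y + 5)) dy.
Step 2. Evaluate the standard form [assuming y > 1]: now 3*log(y - 1) + ∫(-2/(y + 5)) dy.
Step 3. Evaluate the standard form [assuming y > -5]: now 3*log(y - 1) - 2*log(y + 5).
Answer: 3*log(y - 1) - 2*log(y + 5).


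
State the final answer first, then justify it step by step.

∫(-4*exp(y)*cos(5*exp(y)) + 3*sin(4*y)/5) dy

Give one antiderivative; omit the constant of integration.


The answer is -4*sin(5*exp(y))/5 - 3*cos(4*y)/20.
Step 1. Rewrite: now ∫(-4*exp(y)*cos(5*exp(y))) dy + ∫(3*sin(4*y)/5) dy.
Step 2. Evaluate the standard form: now -3*cos(4*y)/20 + ∫(-4*exp(y)*cos(5*exp(y))) dy.
Step 3. Substitute u = exp(y), turning ∫(-4*exp(y)*cos(5*exp(y))) dy into ∫(-4*cos(5*u)) du: now -3*cos(4*y)/20 + ∫(-4*cos(5*u)) du.
Step 4. Evaluate the standard form: now -4*sin(5*u)/5 - 3*cos(4*y)/20.
Step 5. Substitute back u = exp(y): now -4*sin(5*exp(y))/5 - 3*cos(4*y)/20.
Answer: -4*sin(5*exp(y))/5 - 3*cos(4*y)/20.


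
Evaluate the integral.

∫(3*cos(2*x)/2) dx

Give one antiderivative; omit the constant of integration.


Answer: 3*sin(2*x)/4.


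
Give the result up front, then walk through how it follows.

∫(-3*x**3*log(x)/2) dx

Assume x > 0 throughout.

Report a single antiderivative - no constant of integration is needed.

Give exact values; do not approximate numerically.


The answer is -3*x**4*log(x)/8 + 3*x**4/32.
Step 1. Integrate ∫(-3*x**3*log(x)/2) dx by parts with u = log(x), dv = (-3*x**3/2) dx, so v = -3*x**4/8 [assuming x > 0]: now -3*x**4*log(x)/8 + ∫(3*x**3/8) dx.
Step 2. Evaluate the standard form: now -3*x**4*log(x)/8 + 3*x**4/32.
Answer: -3*x**4*log(x)/8 + 3*x**4/32.


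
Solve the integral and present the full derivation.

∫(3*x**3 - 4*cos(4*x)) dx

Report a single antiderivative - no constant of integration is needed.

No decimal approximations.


Step 1. Rewrite: now ∫(3*x**3) dx + ∫(-4*cos(4*x)) dx.
Step 2. Evaluate the standard form: now -sin(4*x) + ∫(3*x**3) dx.
Step 3. Evaluate the standard form: now 3*x**4/4 - sin(4*x).
Answer: 3*x**4/4 - sin(4*x).


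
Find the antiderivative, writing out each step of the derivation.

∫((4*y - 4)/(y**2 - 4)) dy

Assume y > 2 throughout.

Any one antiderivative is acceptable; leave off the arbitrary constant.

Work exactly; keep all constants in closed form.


Step 1. Decompose ∫((4*y - 4)/(y**2 - 4)) dy by partial fractions, (4*y - 4)/(y**2 - 4) = 3/(y + 2) + 1/(y - 2): now ∫(1/(y - 2)) dy + ∫(3/(y + 2)) dy.
Step 2. Evaluate the standard form [assuming y > -2]: now 3*log(y + 2) + ∫(1/(y - 2)) dy.
Step 3. Evaluate the standard form [assuming y > 2]: now log(y - 2) + 3*log(y + 2).
Answer: log(y - 2) + 3*log(y + 2).


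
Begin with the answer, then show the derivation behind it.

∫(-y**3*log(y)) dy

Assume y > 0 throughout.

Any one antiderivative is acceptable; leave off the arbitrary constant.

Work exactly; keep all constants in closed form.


The answer is -y**4*log(y)/4 + y**4/16.
Step 1. Integrate ∫(-y**3*log(y)) dy by parts with u = log(y), dv = (-y**3) dy, so v = -y**4/4 [assuming y > 0]: now -y**4*log(y)/4 + ∫(y**3/4) dy.
Step 2. Evaluate the standard form: now -y**4*log(y)/4 + y**4/16.
Answer: -y**4*log(y)/4 + y**4/16.


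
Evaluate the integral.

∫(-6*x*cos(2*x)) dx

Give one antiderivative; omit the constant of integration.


Answer: -3*x*sin(2*x) - 3*cos(2*x)/2.


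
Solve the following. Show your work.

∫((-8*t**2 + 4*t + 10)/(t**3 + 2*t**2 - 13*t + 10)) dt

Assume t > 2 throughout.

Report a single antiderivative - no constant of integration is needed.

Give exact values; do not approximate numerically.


Step 1. Decompose ∫((-8*t**2 + 4*t + 10)/(t**3 + 2*t**2 - 13*t + 10)) dt by partial fractions, (-8*t**2 + 4*t + 10)/(t**3 + 2*t**2 - 13*t + 10) = -5/(t + 5) - 1/(t - 1) - 2/(t - 2): now ∫(-2/(t - 2)) dt + ∫(-1/(t - 1)) dt + ∫(-5/(t + 5)) dt.
Step 2. Evaluate the standard form [assuming t > 2]: now -2*log(t - 2) + ∫(-1/(t - 1)) dt + ∫(-5/(t + 5)) dt.
Step 3. Evaluate the standard form [assuming t > -5]: now -2*log(t - 2) - 5*log(t + 5) + ∫(-1/(t - 1)) dt.
Step 4. Evaluate the standard form [assuming t > 1]: now -2*log(t - 2) - log(t - 1) - 5*log(t + 5).
Answer: -2*log(t - 2) - log(t - 1) - 5*log(t + 5).


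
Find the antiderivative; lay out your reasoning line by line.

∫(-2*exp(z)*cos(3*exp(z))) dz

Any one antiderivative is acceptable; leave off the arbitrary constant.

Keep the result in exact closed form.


Step 1. Substitute u = exp(z), turning ∫(-2*exp(z)*cos(3*exp(z))) dz into ∫(-2*cos(3*u)) du: now ∫(-2*cos(3*u)) du.
Step 2. Evaluate the standard form: now -2*sin(3*u)/3.
Step 3. Substitute back u = exp(z): now -2*sin(3*exp(z))/3.
Answer: -2*sin(3*exp(z))/3.


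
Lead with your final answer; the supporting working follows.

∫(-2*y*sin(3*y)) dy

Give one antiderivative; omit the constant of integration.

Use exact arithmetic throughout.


The answer is 2*y*cos(3*y)/3 - 2*sin(3*y)/9.
Step 1. Integrate ∫(-2*y*sin(3*y)) dy by parts with u = y, dv = (-2*sin(3*y)) dy, so v = 2*cos(3*y)/3: now 2*y*cos(3*y)/3 + ∫(-2*cos(3*y)/3) dy.
Step 2. Evaluate the standard form: now 2*y*cos(3*y)/3 - 2*sin(3*y)/9.
Answer: 2*y*cos(3*y)/3 - 2*sin(3*y)/9.


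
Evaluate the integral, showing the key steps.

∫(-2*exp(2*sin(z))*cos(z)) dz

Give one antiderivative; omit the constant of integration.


Step 1. Substitute u = sin(z), turning ∫(-2*exp(2*sin(z))*cos(z)) dz into ∫(-2*exp(2*u)) du: now ∫(-2*exp(2*u)) du.
Step 2. Evaluate the standard form: now -exp(2*u).
Step 3. Substitute back u = sin(z): now -exp(2*sin(z)).
Answer: -exp(2*sin(z)).


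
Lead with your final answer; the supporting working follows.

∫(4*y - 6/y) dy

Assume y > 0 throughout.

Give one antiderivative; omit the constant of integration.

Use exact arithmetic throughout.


The answer is 2*y**2 - 6*log(y).
Step 1. Rewrite: now ∫(-6/y) dy + ∫(4*y) dy.
Step 2. Evaluate the standard form [assuming y > 0]: now -6*log(y) + ∫(4*y) dy.
Step 3. Evaluate the standard form: now 2*y**2 - 6*log(y).
Answer: 2*y**2 - 6*log(y).


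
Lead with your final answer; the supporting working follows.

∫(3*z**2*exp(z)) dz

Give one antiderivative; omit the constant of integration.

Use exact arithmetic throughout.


The answer is 3*z**2*exp(z) - 6*z*exp(z) + 6*exp(z).
Step 1. Integrate ∫(3*z**2*exp(z)) dz by parts with u = z**2, dv = (3*exp(z)) dz, so v = 3*exp(z): now 3*z**2*exp(z) + ∫(-6*z*exp(z)) dz.
Step 2. Integrate ∫(-6*z*exp(z)) dz by parts with u = z, dv = (-6*exp(z)) dz, so v = -6*exp(z): now 3*z**2*exp(z) - 6*z*exp(z) + ∫(6*exp(z)) dz.
Step 3. Evaluate the standard form: now 3*z**2*exp(z) - 6*z*exp(z) + 6*exp(z).
Answer: 3*z**2*exp(z) - 6*z*exp(z) + 6*exp(z).


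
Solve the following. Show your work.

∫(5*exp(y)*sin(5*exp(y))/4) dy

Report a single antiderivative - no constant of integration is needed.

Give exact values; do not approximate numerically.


Step 1. Substitute u = exp(y), turning ∫(5*exp(y)*sin(5*exp(y))/4) dy into ∫(5*sin(5*u)/4) du: now ∫(5*sin(5*u)/4) du.
Step 2. Evaluate the standard form: now -cos(5*u)/4.
Step 3. Substitute back u = exp(y): now -cos(5*exp(y))/4.
Answer: -cos(5*exp(y))/4.


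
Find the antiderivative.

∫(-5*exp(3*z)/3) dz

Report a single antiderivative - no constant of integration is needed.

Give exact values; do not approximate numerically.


Answer: -5*exp(3*z)/9.


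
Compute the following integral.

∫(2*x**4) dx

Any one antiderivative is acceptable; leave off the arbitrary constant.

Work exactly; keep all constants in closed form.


Answer: 2*x**5/5.


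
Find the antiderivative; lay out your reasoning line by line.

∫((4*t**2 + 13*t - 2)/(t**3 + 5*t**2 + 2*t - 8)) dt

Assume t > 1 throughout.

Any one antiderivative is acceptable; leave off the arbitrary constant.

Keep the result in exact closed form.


Step 1. Decompose ∫((4*t**2 + 13*t - 2)/(t**3 + 5*t**2 + 2*t - 8)) dt by partial fractions, (4*t**2 + 13*t - 2)/(t**3 + 5*t**2 + 2*t - 8) = 1/(t + 4) + 2/(t + 2) + 1/(t - 1): now ∫(1/(t - 1)) dt + ∫(2/(t + 2)) dt + ∫(1/(t + 4)) dt.
Step 2. Evaluate the standard form [assuming t > 1]: now log(t - 1) + ∫(2/(t + 2)) dt + ∫(1/(t + 4)) dt.
Step 3. Evaluate the standard form [assuming t > -2]: now log(t - 1) + 2*log(t + 2) + ∫(1/(t + 4)) dt.
Step 4. Evaluate the standard form [assuming t > -4]: now log(t - 1) + 2*log(t + 2) + log(t + 4).
Answer: log(t - 1) + 2*log(t + 2) + log(t + 4).


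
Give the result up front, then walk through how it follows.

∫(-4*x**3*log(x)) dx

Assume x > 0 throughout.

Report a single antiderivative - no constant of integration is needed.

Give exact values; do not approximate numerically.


The answer is -x**4*log(x) + x**4/4.
Step 1. Integrate ∫(-4*x**3*log(x)) dx by parts with u = log(x), dv = (-4*x**3) dx, so v = -x**4 [assuming x > 0]: now -x**4*log(x) + ∫(x**3) dx.
Step 2. Evaluate the standard form: now -x**4*log(x) + x**4/4.
Answer: -x**4*log(x) + x**4/4.


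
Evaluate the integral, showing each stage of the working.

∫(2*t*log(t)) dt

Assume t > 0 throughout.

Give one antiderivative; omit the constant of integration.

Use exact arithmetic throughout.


Step 1. Integrate ∫(2*t*log(t)) dt by parts with u = log(t), dv = (2*t) dt, so v = t**2 [assuming t > 0]: now t**2*log(t) + ∫(-t) dt.
Step 2. Evaluate the standard form: now t**2*log(t) - t**2/2.
Answer: t**2*log(t) - t**2/2.


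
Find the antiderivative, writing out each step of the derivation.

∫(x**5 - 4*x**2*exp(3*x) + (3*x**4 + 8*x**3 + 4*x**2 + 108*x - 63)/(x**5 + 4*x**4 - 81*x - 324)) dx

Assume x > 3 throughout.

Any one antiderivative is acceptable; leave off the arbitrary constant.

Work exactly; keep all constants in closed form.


Step 1. Rewrite: now ∫(x**5) dx + ∫(-4*x**2*exp(3*x)) dx + ∫((3*x**4 + 8*x**3 + 4*x**2 + 108*x - 63)/(x**5 + 4*x**4 - 81*x - 324)) dx.
Step 2. Decompose ∫((3*x**4 + 8*x**3 + 4*x**2 + 108*x - 63)/(x**5 + 4*x**4 - 81*x - 324)) dx by partial fractions, (3*x**4 + 8*x**3 + 4*x**2 + 108*x - 63)/(x**5 + 4*x**4 - 81*x - 324) = -2/(x**2 + 9) - 1/(x + 4) + 3/(x + 3) + 1/(x - 3): now ∫(x**5) dx + ∫(-4*x**2*exp(3*x)) dx + ∫(1/(x - 3)) dx + ∫(3/(x + 3)) dx + ∫(-1/(x + 4)) dx + ∫(-2/(x**2 + 9)) dx.
Step 3. Evaluate the standard form [assuming x > -3]: now 3*log(x + 3) + ∫(x**5) dx + ∫(-4*x**2*exp(3*x)) dx + ∫(1/(x - 3)) dx + ∫(-1/(x + 4)) dx + ∫(-2/(x**2 + 9)) dx.
Step 4. Evaluate the standard form [assuming x > -4]: now 3*log(x + 3) - log(x + 4) + ∫(x**5) dx + ∫(-4*x**2*exp(3*x)) dx + ∫(1/(x - 3)) dx + ∫(-2/(x**2 + 9)) dx.
Step 5. Evaluate the standard form [assuming x > 3]: now log(x - 3) + 3*log(x + 3) - log(x + 4) + ∫(x**5) dx + ∫(-4*x**2*exp(3*x)) dx + ∫(-2/(x**2 + 9)) dx.
Step 6. Evaluate the standard form: now log(x - 3) + 3*log(x + 3) - log(x + 4) - 2*atan(x/3)/3 + ∫(x**5) dx + ∫(-4*x**2*exp(3*x)) dx.
Step 7. Evaluate the standard form: now x**6/6 + log(x - 3) + 3*log(x + 3) - log(x + 4) - 2*atan(x/3)/3 + ∫(-4*x**2*exp(3*x)) dx.
Step 8. Integrate ∫(-4*x**2*exp(3*x)) dx by parts with u = x**2, dv = (-4*exp(3*x)) dx, so v = -4*exp(3*x)/3: now x**6/6 - 4*x**2*exp(3*x)/3 + log(x - 3) + 3*log(x + 3) - log(x + 4) - 2*atan(x/3)/3 + ∫(8*x*exp(3*x)/3) dx.
Step 9. Integrate ∫(8*x*exp(3*x)/3) dx by parts with u = x, dv = (8*exp(3*x)/3) dx, so v = 8*exp(3*x)/9: now x**6/6 - 4*x**2*exp(3*x)/3 + 8*x*exp(3*x)/9 + log(x - 3) + 3*log(x + 3) - log(x + 4) - 2*atan(x/3)/3 + ∫(-8*exp(3*x)/9) dx.
Step 10. Evaluate the standard form: now x**6/6 - 4*x**2*exp(3*x)/3 + 8*x*exp(3*x)/9 - 8*exp(3*x)/27 + log(x - 3) + 3*log(x + 3) - log(x + 4) - 2*atan(x/3)/3.
Answer: x**6/6 - 4*x**2*exp(3*x)/3 + 8*x*exp(3*x)/9 - 8*exp(3*x)/27 + log(x - 3) + 3*log(x + 3) - log(x + 4) - 2*atan(x/3)/3.


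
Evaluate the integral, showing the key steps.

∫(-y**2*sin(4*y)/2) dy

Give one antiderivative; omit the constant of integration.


Step 1. Integrate ∫(-y**2*sin(4*y)/2) dy by parts with u = y**2, dv = (-sin(4*y)/2) dy, so v = cos(4*y)/8: now y**2*cos(4*y)/8 + ∫(-y*cos(4*y)/4) dy.
Step 2. Integrate ∫(-y*cos(4*y)/4) dy by parts with u = y, dv = (-cos(4*y)/4) dy, so v = -sin(4*y)/16: now y**2*cos(4*y)/8 - y*sin(4*y)/16 + ∫(sin(4*y)/16) dy.
Step 3. Evaluate the standard form: now y**2*cos(4*y)/8 - y*sin(4*y)/16 - cos(4*y)/64.
Answer: y**2*cos(4*y)/8 - y*sin(4*y)/16 - cos(4*y)/64.


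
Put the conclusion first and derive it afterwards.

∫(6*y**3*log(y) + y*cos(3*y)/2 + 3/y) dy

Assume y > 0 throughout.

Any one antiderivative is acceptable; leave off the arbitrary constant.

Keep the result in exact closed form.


The answer is 3*y**4*log(y)/2 - 3*y**4/8 + y*sin(3*y)/6 + 3*log(y) + cos(3*y)/18.
Step 1. Rewrite: now ∫(3/y) dy + ∫(y*cos(3*y)/2) dy + ∫(6*y**3*log(y)) dy.
Step 2. Integrate ∫(y*cos(3*y)/2) dy by parts with u = y, dv = (cos(3*y)/2) dy, so v = sin(3*y)/6: now y*sin(3*y)/6 + ∫(3/y) dy + ∫(6*y**3*log(y)) dy + ∫(-sin(3*y)/6) dy.
Step 3. Evaluate the standard form: now y*sin(3*y)/6 + cos(3*y)/18 + ∫(3/y) dy + ∫(6*y**3*log(y)) dy.
Step 4. Evaluate the standard form [assuming y > 0]: now y*sin(3*y)/6 + 3*log(y) + cos(3*y)/18 + ∫(6*y**3*log(y)) dy.
Step 5. Integrate ∫(6*y**3*log(y)) dy by parts with u = log(y), dv = (6*y**3) dy, so v = 3*y**4/2 [assuming y > 0]: now 3*y**4*log(y)/2 + y*sin(3*y)/6 + 3*log(y) + cos(3*y)/18 + ∫(-3*y**3/2) dy.
Step 6. Evaluate the standard form: now 3*y**4*log(y)/2 - 3*y**4/8 + y*sin(3*y)/6 + 3*log(y) + cos(3*y)/18.
Answer: 3*y**4*log(y)/2 - 3*y**4/8 + y*sin(3*y)/6 + 3*log(y) + cos(3*y)/18.


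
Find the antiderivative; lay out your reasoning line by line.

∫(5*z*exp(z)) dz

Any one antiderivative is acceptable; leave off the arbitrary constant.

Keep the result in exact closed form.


Step 1. Integrate ∫(5*z*exp(z)) dz by parts with u = z, dv = (5*exp(z)) dz, so v = 5*exp(z): now 5*z*exp(z) + ∫(-5*exp(z)) dz.
Step 2. Evaluate the standard form: now 5*z*exp(z) - 5*exp(z).
Answer: 5*z*exp(z) - 5*exp(z).


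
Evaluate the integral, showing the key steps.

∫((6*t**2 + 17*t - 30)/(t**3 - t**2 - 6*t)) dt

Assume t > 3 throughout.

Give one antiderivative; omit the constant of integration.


Step 1. Decompose ∫((6*t**2 + 17*t - 30)/(t**3 - t**2 - 6*t)) dt by partial fractions, (6*t**2 + 17*t - 30)/(t**3 - t**2 - 6*t) = -4/(t + 2) + 5/(t - 3) + 5/t: now ∫(5/t) dt + ∫(5/(t - 3)) dt + ∫(-4/(t + 2)) dt.
Step 2. Evaluate the standard form [assuming t > 0]: now 5*log(t) + ∫(5/(t - 3)) dt + ∫(-4/(t + 2)) dt.
Step 3. Evaluate the standard form [assuming t > -2]: now 5*log(t) - 4*log(t + 2) + ∫(5/(t - 3)) dt.
Step 4. Evaluate the standard form [assuming t > 3]: now 5*log(t) + 5*log(t - 3) - 4*log(t + 2).
Answer: 5*log(t) + 5*log(t - 3) - 4*log(t + 2).


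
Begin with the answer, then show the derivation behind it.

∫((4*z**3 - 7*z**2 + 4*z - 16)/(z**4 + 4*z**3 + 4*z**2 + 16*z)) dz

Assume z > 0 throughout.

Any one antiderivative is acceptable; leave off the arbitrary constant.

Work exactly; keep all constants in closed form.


The answer is -log(z) + 5*log(z + 4) - 3*atan(z/2)/2.
Step 1. Decompose ∫((4*z**3 - 7*z**2 + 4*z - 16)/(z**4 + 4*z**3 + 4*z**2 + 16*z)) dz by partial fractions, (4*z**3 - 7*z**2 + 4*z - 16)/(z**4 + 4*z**3 + 4*z**2 + 16*z) = -3/(z**2 + 4) + 5/(z + 4) - 1/z: now ∫(-1/z) dz + ∫(5/(z + 4)) dz + ∫(-3/(z**2 + 4)) dz.
Step 2. Evaluate the standard form [assuming z > -4]: now 5*log(z + 4) + ∫(-1/z) dz + ∫(-3/(z**2 + 4)) dz.
Step 3. Evaluate the standard form [assuming z > 0]: now -log(z) + 5*log(z + 4) + ∫(-3/(z**2 + 4)) dz.
Step 4. Evaluate the standard form: now -log(z) + 5*log(z + 4) - 3*atan(z/2)/2.
Answer: -log(z) + 5*log(z + 4) - 3*atan(z/2)/2.


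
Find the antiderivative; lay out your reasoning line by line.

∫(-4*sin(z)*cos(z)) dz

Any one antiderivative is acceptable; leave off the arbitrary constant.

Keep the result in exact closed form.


Step 1. Substitute u = sin(z), turning ∫(-4*sin(z)*cos(z)) dz into ∫(-4*u) du: now ∫(-4*u) du.
Step 2. Evaluate the standard form: now -2*u**2.
Step 3. Substitute back u = sin(z): now -2*sin(z)**2.
Answer: -2*sin(z)**2.


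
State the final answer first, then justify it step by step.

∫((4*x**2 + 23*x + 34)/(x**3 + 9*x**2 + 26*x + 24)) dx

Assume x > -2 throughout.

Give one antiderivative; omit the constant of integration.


The answer is 2*log(x + 2) - log(x + 3) + 3*log(x + 4).
Step 1. Decompose ∫((4*x**2 + 23*x + 34)/(x**3 + 9*x**2 + 26*x + 24)) dx by partial fractions, (4*x**2 + 23*x + 34)/(x**3 + 9*x**2 + 26*x + 24) = 3/(x + 4) - 1/(x + 3) + 2/(x + 2): now ∫(2/(x + 2)) dx + ∫(-1/(x + 3)) dx + ∫(3/(x + 4)) dx.
Step 2. Evaluate the standard form [assuming x > -3]: now -log(x + 3) + ∫(2/(x + 2)) dx + ∫(3/(x + 4)) dx.
Step 3. Evaluate the standard form [assuming x > -4]: now -log(x + 3) + 3*log(x + 4) + ∫(2/(x + 2)) dx.
Step 4. Evaluate the standard form [assuming x > -2]: now 2*log(x + 2) - log(x + 3) + 3*log(x + 4).
Answer: 2*log(x + 2) - log(x + 3) + 3*log(x + 4).


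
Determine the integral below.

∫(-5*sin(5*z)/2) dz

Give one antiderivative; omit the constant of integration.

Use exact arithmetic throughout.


Answer: cos(5*z)/2.


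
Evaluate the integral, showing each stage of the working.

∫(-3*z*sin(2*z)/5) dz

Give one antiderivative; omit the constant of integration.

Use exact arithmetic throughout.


Step 1. Integrate ∫(-3*z*sin(2*z)/5) dz by parts with u = z, dv = (-3*sin(2*z)/5) dz, so v = 3*cos(2*z)/10: now 3*z*cos(2*z)/10 + ∫(-3*cos(2*z)/10) dz.
Step 2. Evaluate the standard form: now 3*z*cos(2*z)/10 - 3*sin(2*z)/20.
Answer: 3*z*cos(2*z)/10 - 3*sin(2*z)/20.


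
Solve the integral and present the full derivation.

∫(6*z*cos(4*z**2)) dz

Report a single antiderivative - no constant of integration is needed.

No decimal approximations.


Step 1. Substitute u = z**2, turning ∫(6*z*cos(4*z**2)) dz into ∫(3*cos(4*u)) du: now ∫(3*cos(4*u)) du.
Step 2. Evaluate the standard form: now 3*sin(4*u)/4.
Step 3. Substitute back u = z**2: now 3*sin(4*z**2)/4.
Answer: 3*sin(4*z**2)/4.


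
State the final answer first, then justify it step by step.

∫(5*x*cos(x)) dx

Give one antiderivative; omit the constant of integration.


The answer is 5*x*sin(x) + 5*cos(x).
Step 1. Integrate ∫(5*x*cos(x)) dx by parts with u = x, dv = (5*cos(x)) dx, so v = 5*sin(x): now 5*x*sin(x) + ∫(-5*sin(x)) dx.
Step 2. Evaluate the standard form: now 5*x*sin(x) + 5*cos(x).
Answer: 5*x*sin(x) + 5*cos(x).


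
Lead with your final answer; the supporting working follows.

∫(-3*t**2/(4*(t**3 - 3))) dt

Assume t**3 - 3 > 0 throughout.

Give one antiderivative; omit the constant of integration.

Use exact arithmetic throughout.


The answer is -log(t**3 - 3)/4.
Step 1. Substitute u = t**3 - 3, turning ∫(-3*t**2/(4*(t**3 - 3))) dt into ∫(-1/(4*u)) du: now ∫(-1/(4*u)) du.
Step 2. Evaluate the standard form [assuming u > 0]: now -log(u)/4.
Step 3. Substitute back u = t**3 - 3: now -log(t**3 - 3)/4.
Answer: -log(t**3 - 3)/4.


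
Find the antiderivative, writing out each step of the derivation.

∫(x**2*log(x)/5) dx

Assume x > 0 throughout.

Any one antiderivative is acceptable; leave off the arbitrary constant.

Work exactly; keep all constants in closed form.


Step 1. Integrate ∫(x**2*log(x)/5) dx by parts with u = log(x), dv = (x**2/5) dx, so v = x**3/15 [assuming x > 0]: now x**3*log(x)/15 + ∫(-x**2/15) dx.
Step 2. Evaluate the standard form: now x**3*log(x)/15 - x**3/45.
Answer: x**3*log(x)/15 - x**3/45.


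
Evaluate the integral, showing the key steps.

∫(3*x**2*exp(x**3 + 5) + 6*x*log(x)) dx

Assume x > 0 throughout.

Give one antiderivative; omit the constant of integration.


Step 1. Rewrite: now ∫(6*x*log(x)) dx + ∫(3*x**2*exp(x**3 + 5)) dx.
Step 2. Substitute u = x**3 + 5, turning ∫(3*x**2*exp(x**3 + 5)) dx into ∫(exp(u)) du: now ∫(6*x*log(x)) dx + ∫(exp(u)) du.
Step 3. Evaluate the standard form: now exp(u) + ∫(6*x*log(x)) dx.
Step 4. Substitute back u = x**3 + 5: now exp(x**3 + 5) + ∫(6*x*log(x)) dx.
Step 5. Integrate ∫(6*x*log(x)) dx by parts with u = log(x), dv = (6*x) dx, so v = 3*x**2 [assuming x > 0]: now 3*x**2*log(x) + exp(x**3 + 5) + ∫(-3*x) dx.
Step 6. Evaluate the standard form: now 3*x**2*log(x) - 3*x**2/2 + exp(x**3 + 5).
Answer: 3*x**2*log(x) - 3*x**2/2 + exp(x**3 + 5).


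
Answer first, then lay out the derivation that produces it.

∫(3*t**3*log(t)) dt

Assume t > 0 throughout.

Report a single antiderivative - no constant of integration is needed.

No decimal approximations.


The answer is 3*t**4*log(t)/4 - 3*t**4/16.
Step 1. Integrate ∫(3*t**3*log(t)) dt by parts with u = log(t), dv = (3*t**3) dt, so v = 3*t**4/4 [assuming t > 0]: now 3*t**4*log(t)/4 + ∫(-3*t**3/4) dt.
Step 2. Evaluate the standard form: now 3*t**4*log(t)/4 - 3*t**4/16.
Answer: 3*t**4*log(t)/4 - 3*t**4/16.


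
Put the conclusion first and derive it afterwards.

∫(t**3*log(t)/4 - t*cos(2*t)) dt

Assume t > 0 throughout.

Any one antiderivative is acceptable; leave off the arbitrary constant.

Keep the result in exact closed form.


The answer is t**4*log(t)/16 - t**4/64 - t*sin(2*t)/2 - cos(2*t)/4.
Step 1. Rewrite: now ∫(-t*cos(2*t)) dt + ∫(t**3*log(t)/4) dt.
Step 2. Integrate ∫(t**3*log(t)/4) dt by parts with u = log(t), dv = (t**3/4) dt, so v = t**4/16 [assuming t > 0]: now t**4*log(t)/16 + ∫(-t**3/16) dt + ∫(-t*cos(2*t)) dt.
Step 3. Evaluate the standard form: now t**4*log(t)/16 - t**4/64 + ∫(-t*cos(2*t)) dt.
Step 4. Integrate ∫(-t*cos(2*t)) dt by parts with u = t, dv = (-cos(2*t)) dt, so v = -sin(2*t)/2: now t**4*log(t)/16 - t**4/64 - t*sin(2*t)/2 + ∫(sin(2*t)/2) dt.
Step 5. Evaluate the standard form: now t**4*log(t)/16 - t**4/64 - t*sin(2*t)/2 - cos(2*t)/4.
Answer: t**4*log(t)/16 - t**4/64 - t*sin(2*t)/2 - cos(2*t)/4.


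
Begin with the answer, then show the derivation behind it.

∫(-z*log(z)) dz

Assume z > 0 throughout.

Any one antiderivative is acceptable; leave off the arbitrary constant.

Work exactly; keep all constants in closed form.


The answer is -z**2*log(z)/2 + z**2/4.
Step 1. Integrate ∫(-z*log(z)) dz by parts with u = log(z), dv = (-z) dz, so v = -z**2/2 [assuming z > 0]: now -z**2*log(z)/2 + ∫(z/2) dz.
Step 2. Evaluate the standard form: now -z**2*log(z)/2 + z**2/4.
Answer: -z**2*log(z)/2 + z**2/4.


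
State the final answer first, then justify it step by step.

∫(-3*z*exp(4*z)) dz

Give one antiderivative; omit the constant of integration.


The answer is -3*z*exp(4*z)/4 + 3*exp(4*z)/16.
Step 1. Integrate ∫(-3*z*exp(4*z)) dz by parts with u = z, dv = (-3*exp(4*z)) dz, so v = -3*exp(4*z)/4: now -3*z*exp(4*z)/4 + ∫(3*exp(4*z)/4) dz.
Step 2. Evaluate the standard form: now -3*z*exp(4*z)/4 + 3*exp(4*z)/16.
Answer: -3*z*exp(4*z)/4 + 3*exp(4*z)/16.


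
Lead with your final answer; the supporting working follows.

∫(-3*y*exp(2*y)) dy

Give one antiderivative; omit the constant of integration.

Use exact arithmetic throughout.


The answer is -3*y*exp(2*y)/2 + 3*exp(2*y)/4.
Step 1. Integrate ∫(-3*y*exp(2*y)) dy by parts with u = y, dv = (-3*exp(2*y)) dy, so v = -3*exp(2*y)/2: now -3*y*exp(2*y)/2 + ∫(3*exp(2*y)/2) dy.
Step 2. Evaluate the standard form: now -3*y*exp(2*y)/2 + 3*exp(2*y)/4.
Answer: -3*y*exp(2*y)/2 + 3*exp(2*y)/4.


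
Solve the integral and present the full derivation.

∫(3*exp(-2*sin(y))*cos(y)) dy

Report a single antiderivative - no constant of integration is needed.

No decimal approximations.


Step 1. Substitute u = sin(y), turning ∫(3*exp(-2*sin(y))*cos(y)) dy into ∫(3*exp(-2*u)) du: now ∫(3*exp(-2*u)) du.
Step 2. Evaluate the standard form: now -3*exp(-2*u)/2.
Step 3. Substitute back u = sin(y): now -3*exp(-2*sin(y))/2.
Answer: -3*exp(-2*sin(y))/2.


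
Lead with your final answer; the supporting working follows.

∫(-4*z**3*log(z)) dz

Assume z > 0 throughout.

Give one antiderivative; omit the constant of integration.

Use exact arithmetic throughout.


The answer is -z**4*log(z) + z**4/4.
Step 1. Integrate ∫(-4*z**3*log(z)) dz by parts with u = log(z), dv = (-4*z**3) dz, so v = -z**4 [assuming z > 0]: now -z**4*log(z) + ∫(z**3) dz.
Step 2. Evaluate the standard form: now -z**4*log(z) + z**4/4.
Answer: -z**4*log(z) + z**4/4.


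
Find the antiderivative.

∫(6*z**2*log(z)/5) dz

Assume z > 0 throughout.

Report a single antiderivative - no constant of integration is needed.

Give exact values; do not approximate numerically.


Answer: 2*z**3*log(z)/5 - 2*z**3/15.


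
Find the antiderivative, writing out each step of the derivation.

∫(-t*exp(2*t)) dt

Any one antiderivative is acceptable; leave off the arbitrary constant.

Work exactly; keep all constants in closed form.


Step 1. Integrate ∫(-t*exp(2*t)) dt by parts with u = t, dv = (-exp(2*t)) dt, so v = -exp(2*t)/2: now -t*exp(2*t)/2 + ∫(exp(2*t)/2) dt.
Step 2. Evaluate the standard form: now -t*exp(2*t)/2 + exp(2*t)/4.
Answer: -t*exp(2*t)/2 + exp(2*t)/4.


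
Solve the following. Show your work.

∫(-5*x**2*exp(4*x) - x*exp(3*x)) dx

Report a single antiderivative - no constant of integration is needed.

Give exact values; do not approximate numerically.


Step 1. Rewrite: now ∫(-x*exp(3*x)) dx + ∫(-5*x**2*exp(4*x)) dx.
Step 2. Integrate ∫(-x*exp(3*x)) dx by parts with u = x, dv = (-exp(3*x)) dx, so v = -exp(3*x)/3: now -x*exp(3*x)/3 + ∫(-5*x**2*exp(4*x)) dx + ∫(exp(3*x)/3) dx.
Step 3. Evaluate the standard form: now -x*exp(3*x)/3 + exp(3*x)/9 + ∫(-5*x**2*exp(4*x)) dx.
Step 4. Integrate ∫(-5*x**2*exp(4*x)) dx by parts with u = x**2, dv = (-5*exp(4*x)) dx, so v = -5*exp(4*x)/4: now -5*x**2*exp(4*x)/4 - x*exp(3*x)/3 + exp(3*x)/9 + ∫(5*x*exp(4*x)/2) dx.
Step 5. Integrate ∫(5*x*exp(4*x)/2) dx by parts with u = x, dv = (5*exp(4*x)/2) dx, so v = 5*exp(4*x)/8: now -5*x**2*exp(4*x)/4 + 5*x*exp(4*x)/8 - x*exp(3*x)/3 + exp(3*x)/9 + ∫(-5*exp(4*x)/8) dx.
Step 6. Evaluate the standard form: now -5*x**2*exp(4*x)/4 + 5*x*exp(4*x)/8 - x*exp(3*x)/3 - 5*exp(4*x)/32 + exp(3*x)/9.
Answer: -5*x**2*exp(4*x)/4 + 5*x*exp(4*x)/8 - x*exp(3*x)/3 - 5*exp(4*x)/32 + exp(3*x)/9.


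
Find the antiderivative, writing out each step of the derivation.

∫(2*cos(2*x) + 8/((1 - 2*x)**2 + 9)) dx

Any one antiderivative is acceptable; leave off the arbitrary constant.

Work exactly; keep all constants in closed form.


Step 1. Rewrite: now ∫(8/((1 - 2*x)**2 + 9)) dx + ∫(2*cos(2*x)) dx.
Step 2. Substitute u = 1 - 2*x, turning ∫(8/((1 - 2*x)**2 + 9)) dx into ∫(-4/(u**2 + 9)) du: now ∫(-4/(u**2 + 9)) du + ∫(2*cos(2*x)) dx.
Step 3. Evaluate the standard form: now -4*atan(u/3)/3 + ∫(2*cos(2*x)) dx.
Step 4. Substitute back u = 1 - 2*x: now 4*atan(2*x/3 - 1/3)/3 + ∫(2*cos(2*x)) dx.
Step 5. Evaluate the standard form: now sin(2*x) + 4*atan(2*x/3 - 1/3)/3.
Answer: sin(2*x) + 4*atan(2*x/3 - 1/3)/3.


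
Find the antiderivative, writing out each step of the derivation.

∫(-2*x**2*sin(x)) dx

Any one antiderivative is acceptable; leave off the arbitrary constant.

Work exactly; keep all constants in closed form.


Step 1. Integrate ∫(-2*x**2*sin(x)) dx by parts with u = x**2, dv = (-2*sin(x)) dx, so v = 2*cos(x): now 2*x**2*cos(x) + ∫(-4*x*cos(x)) dx.
Step 2. Integrate ∫(-4*x*cos(x)) dx by parts with u = x, dv = (-4*cos(x)) dx, so v = -4*sin(x): now 2*x**2*cos(x) - 4*x*sin(x) + ∫(4*sin(x)) dx.
Step 3. Evaluate the standard form: now 2*x**2*cos(x) - 4*x*sin(x) - 4*cos(x).
Answer: 2*x**2*cos(x) - 4*x*sin(x) - 4*cos(x).


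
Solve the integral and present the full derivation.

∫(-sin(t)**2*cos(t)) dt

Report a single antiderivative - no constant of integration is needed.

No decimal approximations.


Step 1. Substitute u = sin(t), turning ∫(-sin(t)**2*cos(t)) dt into ∫(-u**2) du: now ∫(-u**2) du.
Step 2. Evaluate the standard form: now -u**3/3.
Step 3. Substitute back u = sin(t): now -sin(t)**3/3.
Answer: -sin(t)**3/3.


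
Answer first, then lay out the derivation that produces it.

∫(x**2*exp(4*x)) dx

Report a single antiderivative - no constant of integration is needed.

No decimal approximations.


The answer is x**2*exp(4*x)/4 - x*exp(4*x)/8 + exp(4*x)/32.
Step 1. Integrate ∫(x**2*exp(4*x)) dx by parts with u = x**2, dv = (exp(4*x)) dx, so v = exp(4*x)/4: now x**2*exp(4*x)/4 + ∫(-x*exp(4*x)/2) dx.
Step 2. Integrate ∫(-x*exp(4*x)/2) dx by parts with u = x, dv = (-exp(4*x)/2) dx, so v = -exp(4*x)/8: now x**2*exp(4*x)/4 - x*exp(4*x)/8 + ∫(exp(4*x)/8) dx.
Step 3. Evaluate the standard form: now x**2*exp(4*x)/4 - x*exp(4*x)/8 + exp(4*x)/32.
Answer: x**2*exp(4*x)/4 - x*exp(4*x)/8 + exp(4*x)/32.


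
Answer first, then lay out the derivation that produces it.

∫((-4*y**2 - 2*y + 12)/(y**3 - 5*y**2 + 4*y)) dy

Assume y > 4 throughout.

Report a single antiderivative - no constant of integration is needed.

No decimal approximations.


The answer is 3*log(y) - 5*log(y - 4) - 2*log(y - 1).
Step 1. Decompose ∫((-4*y**2 - 2*y + 12)/(y**3 - 5*y**2 + 4*y)) dy by partial fractions, (-4*y**2 - 2*y + 12)/(y**3 - 5*y**2 + 4*y) = -2/(y - 1) - 5/(y - 4) + 3/y: now ∫(3/y) dy + ∫(-5/(y - 4)) dy + ∫(-2/(y - 1)) dy.
Step 2. Evaluate the standard form [assuming y > 4]: now -5*log(y - 4) + ∫(3/y) dy + ∫(-2/(y - 1)) dy.
Step 3. Evaluate the standard form [assuming y > 0]: now 3*log(y) - 5*log(y - 4) + ∫(-2/(y - 1)) dy.
Step 4. Evaluate the standard form [assuming y > 1]: now 3*log(y) - 5*log(y - 4) - 2*log(y - 1).
Answer: 3*log(y) - 5*log(y - 4) - 2*log(y - 1).
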